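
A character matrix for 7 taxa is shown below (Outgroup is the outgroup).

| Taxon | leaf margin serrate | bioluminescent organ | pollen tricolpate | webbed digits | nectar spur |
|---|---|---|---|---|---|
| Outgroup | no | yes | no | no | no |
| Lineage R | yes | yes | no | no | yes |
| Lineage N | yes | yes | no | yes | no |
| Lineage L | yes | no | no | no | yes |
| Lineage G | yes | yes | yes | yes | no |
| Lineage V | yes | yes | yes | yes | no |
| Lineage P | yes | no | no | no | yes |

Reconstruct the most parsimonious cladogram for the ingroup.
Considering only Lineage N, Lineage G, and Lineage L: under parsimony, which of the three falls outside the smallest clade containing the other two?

Character polarity is set by the outgroup: the derived state is whichever differs from the outgroup's state, so for bioluminescent organ the derived state is 'no', and for the remaining characters it is 'yes'.
leaf margin serrate (derived state 'yes') is shared by all ingroup taxa — unites the whole ingroup.
bioluminescent organ (derived state 'no') is shared by Lineage L and Lineage P — a synapomorphy uniting that clade.
Only Lineage G and Lineage V show the derived state 'yes' for pollen tricolpate, supporting them as a clade.
webbed digits: derived state 'yes' in Lineage G, Lineage N, and Lineage V only — synapomorphy for {Lineage G, Lineage N, Lineage V}.
nectar spur: derived state 'yes' in Lineage L, Lineage P, and Lineage R only — synapomorphy for {Lineage L, Lineage P, Lineage R}.
Most parsimonious ingroup topology: ((Lineage R,(Lineage L,Lineage P)),(Lineage N,(Lineage G,Lineage V))).
Lineage G and Lineage N share a more recent common ancestor with each other than either does with Lineage L, so Lineage L is the least closely related of the three.

Lineage L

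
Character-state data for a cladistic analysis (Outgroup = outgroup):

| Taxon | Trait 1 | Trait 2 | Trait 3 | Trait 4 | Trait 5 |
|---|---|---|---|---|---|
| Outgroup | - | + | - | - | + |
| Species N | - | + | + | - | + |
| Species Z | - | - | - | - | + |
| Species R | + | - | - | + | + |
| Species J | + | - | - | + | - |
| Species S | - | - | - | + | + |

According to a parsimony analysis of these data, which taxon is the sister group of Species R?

Character polarity is set by the outgroup: the derived state is whichever differs from the outgroup's state, so for Trait 2, Trait 5 the derived state is '-', and for the remaining characters it is '+'.
Trait 1 (derived state '+') is shared by Species J and Species R — a synapomorphy uniting that clade.
Trait 2: derived state '-' in Species J, Species R, Species S, and Species Z only — synapomorphy for {Species J, Species R, Species S, Species Z}.
Trait 3: derived state '+' in Species N only — an autapomorphy, so it tells us nothing about relationships among taxa.
Trait 4: derived state '+' in Species J, Species R, and Species S only — synapomorphy for {Species J, Species R, Species S}.
Trait 5 (derived state '-') is unique to Species J (autapomorphy; uninformative for grouping).
Most parsimonious ingroup topology: (Species N,(Species Z,((Species R,Species J),Species S))).
Species R and Species J form a cherry on this tree, so they are sister taxa.

Species J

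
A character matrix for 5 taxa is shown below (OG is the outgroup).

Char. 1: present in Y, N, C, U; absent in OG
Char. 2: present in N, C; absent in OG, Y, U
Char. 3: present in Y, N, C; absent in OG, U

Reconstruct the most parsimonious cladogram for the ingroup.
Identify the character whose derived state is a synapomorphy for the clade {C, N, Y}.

Char. 3

The outgroup has state 'absent' for every character, so 'present' is the derived state throughout.
All ingroup taxa share the derived state 'present' for Char. 1; it defines the ingroup but does not resolve relationships within it.
Char. 2: derived state 'present' in C and N only — synapomorphy for {C, N}.
Char. 3 (derived state 'present') is shared by C, N, and Y — a synapomorphy uniting that clade.
Most parsimonious ingroup topology: ((Y,(N,C)),U).
The clade {C, N, Y} is supported by Char. 3: its derived state 'present' occurs in exactly those taxa and in no other taxon (including the outgroup).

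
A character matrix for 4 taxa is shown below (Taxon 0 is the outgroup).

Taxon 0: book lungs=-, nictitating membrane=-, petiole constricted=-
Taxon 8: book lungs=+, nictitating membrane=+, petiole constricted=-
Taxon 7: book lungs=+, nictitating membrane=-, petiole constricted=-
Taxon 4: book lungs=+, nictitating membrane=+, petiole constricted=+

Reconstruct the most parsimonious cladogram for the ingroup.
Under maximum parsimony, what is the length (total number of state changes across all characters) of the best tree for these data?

The outgroup has state '-' for every character, so '+' is the derived state throughout.
book lungs (derived state '+') is shared by all ingroup taxa — unites the whole ingroup.
nictitating membrane: derived state '+' in Taxon 4 and Taxon 8 only — synapomorphy for {Taxon 4, Taxon 8}.
petiole constricted (derived state '+') is unique to Taxon 4 (autapomorphy; uninformative for grouping).
Most parsimonious ingroup topology: ((Taxon 8,Taxon 4),Taxon 7).
Changes per character on this tree: book lungs: 1; nictitating membrane: 1; petiole constricted: 1.
Total = 3.

3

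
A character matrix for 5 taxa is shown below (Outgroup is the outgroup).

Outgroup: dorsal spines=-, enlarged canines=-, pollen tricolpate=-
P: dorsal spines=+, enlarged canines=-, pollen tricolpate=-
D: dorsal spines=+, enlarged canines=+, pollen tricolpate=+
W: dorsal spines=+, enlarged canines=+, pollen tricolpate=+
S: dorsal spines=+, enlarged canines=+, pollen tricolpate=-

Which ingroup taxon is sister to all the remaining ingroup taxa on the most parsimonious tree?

The outgroup has state '-' for every character, so '+' is the derived state throughout.
dorsal spines (derived state '+') is shared by all ingroup taxa — unites the whole ingroup.
enlarged canines (derived state '+') is shared by D, S, and W — a synapomorphy uniting that clade.
Only D and W show the derived state '+' for pollen tricolpate, supporting them as a clade.
Most parsimonious ingroup topology: (P,((D,W),S)).
P is sister to the clade containing all other ingroup taxa, so it is the earliest-diverging (most basal) ingroup lineage.

P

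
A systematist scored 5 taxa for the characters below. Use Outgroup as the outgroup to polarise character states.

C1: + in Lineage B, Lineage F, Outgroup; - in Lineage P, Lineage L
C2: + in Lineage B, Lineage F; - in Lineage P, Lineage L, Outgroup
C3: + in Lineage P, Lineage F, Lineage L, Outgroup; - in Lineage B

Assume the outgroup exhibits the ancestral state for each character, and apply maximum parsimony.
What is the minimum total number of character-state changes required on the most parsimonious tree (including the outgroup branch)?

Character polarity is set by the outgroup: the derived state is whichever differs from the outgroup's state, so for C1, C3 the derived state is '-', and for the remaining characters it is '+'.
Only Lineage L and Lineage P show the derived state '-' for C1, supporting them as a clade.
C2 (derived state '+') is shared by Lineage B and Lineage F — a synapomorphy uniting that clade.
C3 (derived state '-') is unique to Lineage B (autapomorphy; uninformative for grouping).
Most parsimonious ingroup topology: ((Lineage B,Lineage F),(Lineage P,Lineage L)).
Changes per character on this tree: C1: 1; C2: 1; C3: 1.
Total = 3.

3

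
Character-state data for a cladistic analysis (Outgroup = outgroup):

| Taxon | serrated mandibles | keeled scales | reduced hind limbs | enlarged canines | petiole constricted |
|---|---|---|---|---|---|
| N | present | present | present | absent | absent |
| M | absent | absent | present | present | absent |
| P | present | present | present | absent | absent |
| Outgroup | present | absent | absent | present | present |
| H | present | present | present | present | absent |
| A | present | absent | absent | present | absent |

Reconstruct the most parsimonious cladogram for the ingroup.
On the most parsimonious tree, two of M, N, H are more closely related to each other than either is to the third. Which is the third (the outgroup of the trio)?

M

Character polarity is set by the outgroup: the derived state is whichever differs from the outgroup's state, so for serrated mandibles, enlarged canines, petiole constricted the derived state is 'absent', and for the remaining characters it is 'present'.
serrated mandibles (derived state 'absent') is unique to M (autapomorphy; uninformative for grouping).
Only H, N, and P show the derived state 'present' for keeled scales, supporting them as a clade.
Only H, M, N, and P show the derived state 'present' for reduced hind limbs, supporting them as a clade.
enlarged canines (derived state 'absent') is shared by N and P — a synapomorphy uniting that clade.
All ingroup taxa share the derived state 'absent' for petiole constricted; it defines the ingroup but does not resolve relationships within it.
Most parsimonious ingroup topology: ((((P,N),H),M),A).
N and H share a more recent common ancestor with each other than either does with M, so M is the least closely related of the three.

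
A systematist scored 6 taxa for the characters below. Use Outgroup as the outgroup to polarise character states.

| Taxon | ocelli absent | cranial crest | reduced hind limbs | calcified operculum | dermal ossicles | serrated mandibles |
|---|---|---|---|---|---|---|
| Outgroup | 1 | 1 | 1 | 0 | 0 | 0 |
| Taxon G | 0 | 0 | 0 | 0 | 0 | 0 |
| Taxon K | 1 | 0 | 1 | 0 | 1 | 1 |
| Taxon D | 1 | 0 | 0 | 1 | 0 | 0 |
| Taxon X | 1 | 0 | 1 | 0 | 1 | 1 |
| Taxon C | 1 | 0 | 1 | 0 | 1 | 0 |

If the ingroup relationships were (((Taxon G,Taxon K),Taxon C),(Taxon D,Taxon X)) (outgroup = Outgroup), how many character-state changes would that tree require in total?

10

Map each character onto (((Taxon G,Taxon K),Taxon C),(Taxon D,Taxon X)) (rooted by Outgroup) and count the minimum state changes it requires (Fitch parsimony):
ocelli absent: 1; cranial crest: 1; reduced hind limbs: 2; calcified operculum: 1; dermal ossicles: 3; serrated mandibles: 2.
Total tree length = 10.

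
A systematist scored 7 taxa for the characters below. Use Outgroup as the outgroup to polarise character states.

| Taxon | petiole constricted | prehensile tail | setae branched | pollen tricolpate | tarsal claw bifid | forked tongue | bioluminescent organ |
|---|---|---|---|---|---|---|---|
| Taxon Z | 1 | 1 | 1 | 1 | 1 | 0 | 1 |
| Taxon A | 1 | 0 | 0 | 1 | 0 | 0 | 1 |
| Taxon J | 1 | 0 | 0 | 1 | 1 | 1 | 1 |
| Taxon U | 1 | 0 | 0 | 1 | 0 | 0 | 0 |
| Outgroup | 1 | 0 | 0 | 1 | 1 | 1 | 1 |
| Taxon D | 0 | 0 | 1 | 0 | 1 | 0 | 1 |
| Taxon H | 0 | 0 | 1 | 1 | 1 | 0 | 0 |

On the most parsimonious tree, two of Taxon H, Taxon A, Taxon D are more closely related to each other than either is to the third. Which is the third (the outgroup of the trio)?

Character polarity is set by the outgroup: the derived state is whichever differs from the outgroup's state, so for petiole constricted, pollen tricolpate, tarsal claw bifid, forked tongue, bioluminescent organ the derived state is '0', and for the remaining characters it is '1'.
petiole constricted (derived state '0') is shared by Taxon D and Taxon H — a synapomorphy uniting that clade.
prehensile tail (derived state '1') is unique to Taxon Z (autapomorphy; uninformative for grouping).
setae branched: derived state '1' in Taxon D, Taxon H, and Taxon Z only — synapomorphy for {Taxon D, Taxon H, Taxon Z}.
pollen tricolpate: derived state '0' in Taxon D only — an autapomorphy, so it tells us nothing about relationships among taxa.
tarsal claw bifid (derived state '0') is shared by Taxon A and Taxon U — a synapomorphy uniting that clade.
Only Taxon A, Taxon D, Taxon H, Taxon U, and Taxon Z show the derived state '0' for forked tongue, supporting them as a clade.
bioluminescent organ groups Taxon H and Taxon U, which is incompatible with the clades supported by the remaining characters; treating it as convergent (homoplasy) costs fewer steps than any alternative tree.
Most parsimonious ingroup topology: (((Taxon U,Taxon A),((Taxon D,Taxon H),Taxon Z)),Taxon J).
Taxon D and Taxon H share a more recent common ancestor with each other than either does with Taxon A, so Taxon A is the least closely related of the three.

Taxon A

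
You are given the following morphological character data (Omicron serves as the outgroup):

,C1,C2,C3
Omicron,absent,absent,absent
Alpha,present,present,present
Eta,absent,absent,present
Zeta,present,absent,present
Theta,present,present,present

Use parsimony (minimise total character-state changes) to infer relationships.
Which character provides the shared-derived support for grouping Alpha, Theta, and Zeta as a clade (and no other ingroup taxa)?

The outgroup has state 'absent' for every character, so 'present' is the derived state throughout.
Only Alpha, Theta, and Zeta show the derived state 'present' for C1, supporting them as a clade.
Only Alpha and Theta show the derived state 'present' for C2, supporting them as a clade.
All ingroup taxa share the derived state 'present' for C3; it defines the ingroup but does not resolve relationships within it.
Most parsimonious ingroup topology: (((Alpha,Theta),Zeta),Eta).
The clade {Alpha, Theta, Zeta} is supported by C1: its derived state 'present' occurs in exactly those taxa and in no other taxon (including the outgroup).

C1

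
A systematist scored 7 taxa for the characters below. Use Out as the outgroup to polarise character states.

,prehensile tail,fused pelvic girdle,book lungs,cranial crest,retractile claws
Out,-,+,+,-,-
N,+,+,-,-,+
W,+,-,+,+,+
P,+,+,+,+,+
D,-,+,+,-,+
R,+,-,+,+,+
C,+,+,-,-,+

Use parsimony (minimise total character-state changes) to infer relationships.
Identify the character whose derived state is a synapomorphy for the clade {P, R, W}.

cranial crest

Character polarity is set by the outgroup: the derived state is whichever differs from the outgroup's state, so for fused pelvic girdle, book lungs the derived state is '-', and for the remaining characters it is '+'.
prehensile tail (derived state '+') is shared by C, N, P, R, and W — a synapomorphy uniting that clade.
fused pelvic girdle: derived state '-' in R and W only — synapomorphy for {R, W}.
book lungs: derived state '-' in C and N only — synapomorphy for {C, N}.
cranial crest (derived state '+') is shared by P, R, and W — a synapomorphy uniting that clade.
All ingroup taxa share the derived state '+' for retractile claws; it defines the ingroup but does not resolve relationships within it.
Most parsimonious ingroup topology: (((N,C),((W,R),P)),D).
The clade {P, R, W} is supported by cranial crest: its derived state '+' occurs in exactly those taxa and in no other taxon (including the outgroup).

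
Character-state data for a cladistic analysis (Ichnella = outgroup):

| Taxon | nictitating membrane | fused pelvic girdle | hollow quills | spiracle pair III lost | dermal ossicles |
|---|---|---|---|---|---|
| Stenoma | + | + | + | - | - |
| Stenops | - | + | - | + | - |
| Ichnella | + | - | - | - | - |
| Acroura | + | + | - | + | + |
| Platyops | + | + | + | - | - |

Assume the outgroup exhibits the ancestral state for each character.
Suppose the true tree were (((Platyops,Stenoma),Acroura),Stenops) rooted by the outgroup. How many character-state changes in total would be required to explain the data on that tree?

6

Map each character onto (((Platyops,Stenoma),Acroura),Stenops) (rooted by Ichnella) and count the minimum state changes it requires (Fitch parsimony):
nictitating membrane: 1; fused pelvic girdle: 1; hollow quills: 1; spiracle pair III lost: 2; dermal ossicles: 1.
Total tree length = 6.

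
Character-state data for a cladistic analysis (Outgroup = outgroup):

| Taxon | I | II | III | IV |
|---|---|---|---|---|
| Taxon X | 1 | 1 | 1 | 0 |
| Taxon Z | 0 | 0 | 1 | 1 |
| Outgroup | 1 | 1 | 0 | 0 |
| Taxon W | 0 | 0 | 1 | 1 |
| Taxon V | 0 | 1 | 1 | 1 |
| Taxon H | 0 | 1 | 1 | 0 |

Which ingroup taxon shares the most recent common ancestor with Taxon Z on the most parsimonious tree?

Character polarity is set by the outgroup: the derived state is whichever differs from the outgroup's state, so for I, II the derived state is '0', and for the remaining characters it is '1'.
I (derived state '0') is shared by Taxon H, Taxon V, Taxon W, and Taxon Z — a synapomorphy uniting that clade.
Only Taxon W and Taxon Z show the derived state '0' for II, supporting them as a clade.
All ingroup taxa share the derived state '1' for III; it defines the ingroup but does not resolve relationships within it.
Only Taxon V, Taxon W, and Taxon Z show the derived state '1' for IV, supporting them as a clade.
Most parsimonious ingroup topology: (((Taxon V,(Taxon Z,Taxon W)),Taxon H),Taxon X).
Taxon Z and Taxon W form a cherry on this tree, so they are sister taxa.

Taxon W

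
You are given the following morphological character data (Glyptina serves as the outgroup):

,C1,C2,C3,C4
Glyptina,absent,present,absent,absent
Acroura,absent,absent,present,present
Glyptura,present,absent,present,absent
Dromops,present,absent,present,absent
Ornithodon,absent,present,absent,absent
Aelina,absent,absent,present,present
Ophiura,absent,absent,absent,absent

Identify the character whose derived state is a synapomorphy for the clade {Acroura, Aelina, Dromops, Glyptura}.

C3

Character polarity is set by the outgroup: the derived state is whichever differs from the outgroup's state, so for C2 the derived state is 'absent', and for the remaining characters it is 'present'.
C1: derived state 'present' in Dromops and Glyptura only — synapomorphy for {Dromops, Glyptura}.
Only Acroura, Aelina, Dromops, Glyptura, and Ophiura show the derived state 'absent' for C2, supporting them as a clade.
Only Acroura, Aelina, Dromops, and Glyptura show the derived state 'present' for C3, supporting them as a clade.
C4: derived state 'present' in Acroura and Aelina only — synapomorphy for {Acroura, Aelina}.
Most parsimonious ingroup topology: ((((Acroura,Aelina),(Glyptura,Dromops)),Ophiura),Ornithodon).
The clade {Acroura, Aelina, Dromops, Glyptura} is supported by C3: its derived state 'present' occurs in exactly those taxa and in no other taxon (including the outgroup).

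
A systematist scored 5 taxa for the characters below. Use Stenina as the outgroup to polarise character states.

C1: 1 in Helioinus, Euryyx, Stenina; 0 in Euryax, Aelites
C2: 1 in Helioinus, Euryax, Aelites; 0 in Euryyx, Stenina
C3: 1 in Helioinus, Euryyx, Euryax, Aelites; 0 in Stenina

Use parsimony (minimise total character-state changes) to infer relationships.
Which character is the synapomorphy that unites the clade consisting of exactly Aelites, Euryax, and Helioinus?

C2

Character polarity is set by the outgroup: the derived state is whichever differs from the outgroup's state, so for C1 the derived state is '0', and for the remaining characters it is '1'.
C1: derived state '0' in Aelites and Euryax only — synapomorphy for {Aelites, Euryax}.
Only Aelites, Euryax, and Helioinus show the derived state '1' for C2, supporting them as a clade.
All ingroup taxa share the derived state '1' for C3; it defines the ingroup but does not resolve relationships within it.
Most parsimonious ingroup topology: (((Euryax,Aelites),Helioinus),Euryyx).
The clade {Aelites, Euryax, Helioinus} is supported by C2: its derived state '1' occurs in exactly those taxa and in no other taxon (including the outgroup).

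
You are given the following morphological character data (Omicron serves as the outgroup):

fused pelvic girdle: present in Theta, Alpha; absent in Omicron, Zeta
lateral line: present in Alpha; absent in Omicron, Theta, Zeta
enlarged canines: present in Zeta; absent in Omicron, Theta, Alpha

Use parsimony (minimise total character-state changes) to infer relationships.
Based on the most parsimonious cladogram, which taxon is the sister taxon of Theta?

The outgroup has state 'absent' for every character, so 'present' is the derived state throughout.
fused pelvic girdle (derived state 'present') is shared by Alpha and Theta — a synapomorphy uniting that clade.
lateral line: derived state 'present' in Alpha only — an autapomorphy, so it tells us nothing about relationships among taxa.
enlarged canines: derived state 'present' in Zeta only — an autapomorphy, so it tells us nothing about relationships among taxa.
Most parsimonious ingroup topology: ((Theta,Alpha),Zeta).
Theta and Alpha form a cherry on this tree, so they are sister taxa.

Alpha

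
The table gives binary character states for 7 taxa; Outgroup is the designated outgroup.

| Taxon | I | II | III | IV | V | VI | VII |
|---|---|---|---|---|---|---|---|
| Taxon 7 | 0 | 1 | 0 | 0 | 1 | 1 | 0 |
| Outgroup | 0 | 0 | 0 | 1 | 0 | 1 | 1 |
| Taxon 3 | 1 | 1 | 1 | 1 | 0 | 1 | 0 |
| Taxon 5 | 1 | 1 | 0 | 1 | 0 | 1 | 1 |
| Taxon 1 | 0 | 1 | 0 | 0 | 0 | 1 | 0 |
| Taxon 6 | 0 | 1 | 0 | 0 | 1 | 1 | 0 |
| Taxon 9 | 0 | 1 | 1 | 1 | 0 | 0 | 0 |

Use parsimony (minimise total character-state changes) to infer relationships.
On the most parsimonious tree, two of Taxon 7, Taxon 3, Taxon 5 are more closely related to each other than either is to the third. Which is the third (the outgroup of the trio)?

Character polarity is set by the outgroup: the derived state is whichever differs from the outgroup's state, so for IV, VI, VII the derived state is '0', and for the remaining characters it is '1'.
I (state '1') occurs in Taxon 3 and Taxon 5 but conflicts with the nesting implied by the other characters — most parsimoniously interpreted as homoplasy.
II (derived state '1') is shared by all ingroup taxa — unites the whole ingroup.
III: derived state '1' in Taxon 3 and Taxon 9 only — synapomorphy for {Taxon 3, Taxon 9}.
Only Taxon 1, Taxon 6, and Taxon 7 show the derived state '0' for IV, supporting them as a clade.
V (derived state '1') is shared by Taxon 6 and Taxon 7 — a synapomorphy uniting that clade.
VI: derived state '0' in Taxon 9 only — an autapomorphy, so it tells us nothing about relationships among taxa.
VII (derived state '0') is shared by Taxon 1, Taxon 3, Taxon 6, Taxon 7, and Taxon 9 — a synapomorphy uniting that clade.
Most parsimonious ingroup topology: (((Taxon 9,Taxon 3),(Taxon 1,(Taxon 6,Taxon 7))),Taxon 5).
Taxon 7 and Taxon 3 share a more recent common ancestor with each other than either does with Taxon 5, so Taxon 5 is the least closely related of the three.

Taxon 5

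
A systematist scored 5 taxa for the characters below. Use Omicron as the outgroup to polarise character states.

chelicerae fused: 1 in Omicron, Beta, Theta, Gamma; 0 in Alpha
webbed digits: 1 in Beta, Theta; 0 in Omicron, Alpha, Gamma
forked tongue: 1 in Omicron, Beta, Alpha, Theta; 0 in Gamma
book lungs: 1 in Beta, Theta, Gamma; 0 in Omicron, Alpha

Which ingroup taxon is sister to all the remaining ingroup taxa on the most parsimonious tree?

Alpha

Character polarity is set by the outgroup: the derived state is whichever differs from the outgroup's state, so for chelicerae fused, forked tongue the derived state is '0', and for the remaining characters it is '1'.
chelicerae fused: derived state '0' in Alpha only — an autapomorphy, so it tells us nothing about relationships among taxa.
Only Beta and Theta show the derived state '1' for webbed digits, supporting them as a clade.
forked tongue: derived state '0' in Gamma only — an autapomorphy, so it tells us nothing about relationships among taxa.
Only Beta, Gamma, and Theta show the derived state '1' for book lungs, supporting them as a clade.
Most parsimonious ingroup topology: (((Beta,Theta),Gamma),Alpha).
Alpha is sister to the clade containing all other ingroup taxa, so it is the earliest-diverging (most basal) ingroup lineage.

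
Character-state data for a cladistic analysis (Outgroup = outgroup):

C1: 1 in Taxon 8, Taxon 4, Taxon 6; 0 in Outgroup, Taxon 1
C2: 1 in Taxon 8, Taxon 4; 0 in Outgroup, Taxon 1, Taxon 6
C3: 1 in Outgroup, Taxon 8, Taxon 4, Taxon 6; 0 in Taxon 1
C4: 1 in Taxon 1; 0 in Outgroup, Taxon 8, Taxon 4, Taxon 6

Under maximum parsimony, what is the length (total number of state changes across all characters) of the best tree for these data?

Character polarity is set by the outgroup: the derived state is whichever differs from the outgroup's state, so for C3 the derived state is '0', and for the remaining characters it is '1'.
C1: derived state '1' in Taxon 4, Taxon 6, and Taxon 8 only — synapomorphy for {Taxon 4, Taxon 6, Taxon 8}.
C2 (derived state '1') is shared by Taxon 4 and Taxon 8 — a synapomorphy uniting that clade.
C3 (derived state '0') is unique to Taxon 1 (autapomorphy; uninformative for grouping).
C4 (derived state '1') is unique to Taxon 1 (autapomorphy; uninformative for grouping).
Most parsimonious ingroup topology: (Taxon 1,((Taxon 8,Taxon 4),Taxon 6)).
Changes per character on this tree: C1: 1; C2: 1; C3: 1; C4: 1.
Total = 4.

4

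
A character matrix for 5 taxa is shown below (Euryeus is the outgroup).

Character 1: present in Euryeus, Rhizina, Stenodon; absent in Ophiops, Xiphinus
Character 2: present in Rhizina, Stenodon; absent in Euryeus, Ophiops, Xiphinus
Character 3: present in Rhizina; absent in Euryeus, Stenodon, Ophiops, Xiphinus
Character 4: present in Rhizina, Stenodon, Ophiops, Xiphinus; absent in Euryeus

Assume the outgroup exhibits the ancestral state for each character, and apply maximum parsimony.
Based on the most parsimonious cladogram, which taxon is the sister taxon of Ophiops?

Character polarity is set by the outgroup: the derived state is whichever differs from the outgroup's state, so for Character 1 the derived state is 'absent', and for the remaining characters it is 'present'.
Only Ophiops and Xiphinus show the derived state 'absent' for Character 1, supporting them as a clade.
Character 2 (derived state 'present') is shared by Rhizina and Stenodon — a synapomorphy uniting that clade.
Character 3 (derived state 'present') is unique to Rhizina (autapomorphy; uninformative for grouping).
All ingroup taxa share the derived state 'present' for Character 4; it defines the ingroup but does not resolve relationships within it.
Most parsimonious ingroup topology: ((Rhizina,Stenodon),(Ophiops,Xiphinus)).
Ophiops and Xiphinus form a cherry on this tree, so they are sister taxa.

Xiphinus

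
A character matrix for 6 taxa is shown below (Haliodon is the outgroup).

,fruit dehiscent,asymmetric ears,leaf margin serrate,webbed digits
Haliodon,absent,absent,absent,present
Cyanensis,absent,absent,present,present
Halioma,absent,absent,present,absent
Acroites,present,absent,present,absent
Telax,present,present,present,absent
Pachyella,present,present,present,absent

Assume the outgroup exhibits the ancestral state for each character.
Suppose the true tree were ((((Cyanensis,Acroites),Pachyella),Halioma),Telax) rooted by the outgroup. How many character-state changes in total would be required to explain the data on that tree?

Map each character onto ((((Cyanensis,Acroites),Pachyella),Halioma),Telax) (rooted by Haliodon) and count the minimum state changes it requires (Fitch parsimony):
fruit dehiscent: 3; asymmetric ears: 2; leaf margin serrate: 1; webbed digits: 2.
Total tree length = 8.

8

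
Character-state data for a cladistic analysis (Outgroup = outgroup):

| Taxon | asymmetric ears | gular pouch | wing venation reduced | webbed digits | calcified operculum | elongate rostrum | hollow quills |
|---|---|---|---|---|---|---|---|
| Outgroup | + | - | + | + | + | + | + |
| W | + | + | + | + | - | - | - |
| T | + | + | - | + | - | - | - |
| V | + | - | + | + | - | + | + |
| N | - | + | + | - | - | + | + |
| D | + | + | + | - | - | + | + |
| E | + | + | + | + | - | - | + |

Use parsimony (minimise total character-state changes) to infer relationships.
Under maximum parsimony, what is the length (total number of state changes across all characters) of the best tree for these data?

Character polarity is set by the outgroup: the derived state is whichever differs from the outgroup's state, so for asymmetric ears, wing venation reduced, webbed digits, calcified operculum, elongate rostrum, hollow quills the derived state is '-', and for the remaining characters it is '+'.
asymmetric ears (derived state '-') is unique to N (autapomorphy; uninformative for grouping).
gular pouch (derived state '+') is shared by D, E, N, T, and W — a synapomorphy uniting that clade.
wing venation reduced: derived state '-' in T only — an autapomorphy, so it tells us nothing about relationships among taxa.
Only D and N show the derived state '-' for webbed digits, supporting them as a clade.
All ingroup taxa share the derived state '-' for calcified operculum; it defines the ingroup but does not resolve relationships within it.
Only E, T, and W show the derived state '-' for elongate rostrum, supporting them as a clade.
hollow quills: derived state '-' in T and W only — synapomorphy for {T, W}.
Most parsimonious ingroup topology: ((((W,T),E),(N,D)),V).
Changes per character on this tree: asymmetric ears: 1; gular pouch: 1; wing venation reduced: 1; webbed digits: 1; calcified operculum: 1; elongate rostrum: 1; hollow quills: 1.
Total = 7.

7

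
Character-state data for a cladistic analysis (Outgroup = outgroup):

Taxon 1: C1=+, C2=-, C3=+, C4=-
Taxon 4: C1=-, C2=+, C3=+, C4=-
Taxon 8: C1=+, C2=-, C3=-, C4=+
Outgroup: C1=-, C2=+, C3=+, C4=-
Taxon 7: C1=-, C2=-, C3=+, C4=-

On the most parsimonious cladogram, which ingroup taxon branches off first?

Taxon 4

Character polarity is set by the outgroup: the derived state is whichever differs from the outgroup's state, so for C2, C3 the derived state is '-', and for the remaining characters it is '+'.
C1: derived state '+' in Taxon 1 and Taxon 8 only — synapomorphy for {Taxon 1, Taxon 8}.
Only Taxon 1, Taxon 7, and Taxon 8 show the derived state '-' for C2, supporting them as a clade.
C3: derived state '-' in Taxon 8 only — an autapomorphy, so it tells us nothing about relationships among taxa.
C4: derived state '+' in Taxon 8 only — an autapomorphy, so it tells us nothing about relationships among taxa.
Most parsimonious ingroup topology: (((Taxon 1,Taxon 8),Taxon 7),Taxon 4).
Taxon 4 is sister to the clade containing all other ingroup taxa, so it is the earliest-diverging (most basal) ingroup lineage.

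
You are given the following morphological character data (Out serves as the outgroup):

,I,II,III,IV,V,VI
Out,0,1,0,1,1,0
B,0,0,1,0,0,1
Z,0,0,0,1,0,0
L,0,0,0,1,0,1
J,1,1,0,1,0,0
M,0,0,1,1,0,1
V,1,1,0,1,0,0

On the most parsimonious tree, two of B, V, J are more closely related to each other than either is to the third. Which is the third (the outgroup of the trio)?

B

Character polarity is set by the outgroup: the derived state is whichever differs from the outgroup's state, so for II, IV, V the derived state is '0', and for the remaining characters it is '1'.
I: derived state '1' in J and V only — synapomorphy for {J, V}.
II (derived state '0') is shared by B, L, M, and Z — a synapomorphy uniting that clade.
Only B and M show the derived state '1' for III, supporting them as a clade.
IV: derived state '0' in B only — an autapomorphy, so it tells us nothing about relationships among taxa.
All ingroup taxa share the derived state '0' for V; it defines the ingroup but does not resolve relationships within it.
VI: derived state '1' in B, L, and M only — synapomorphy for {B, L, M}.
Most parsimonious ingroup topology: ((((B,M),L),Z),(J,V)).
J and V share a more recent common ancestor with each other than either does with B, so B is the least closely related of the three.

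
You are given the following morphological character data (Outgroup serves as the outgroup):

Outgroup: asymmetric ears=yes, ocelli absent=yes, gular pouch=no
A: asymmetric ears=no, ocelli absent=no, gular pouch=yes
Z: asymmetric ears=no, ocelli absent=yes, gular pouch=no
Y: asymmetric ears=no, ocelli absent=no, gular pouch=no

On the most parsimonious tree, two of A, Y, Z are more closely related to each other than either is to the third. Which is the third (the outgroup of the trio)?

Z

Character polarity is set by the outgroup: the derived state is whichever differs from the outgroup's state, so for asymmetric ears, ocelli absent the derived state is 'no', and for the remaining characters it is 'yes'.
asymmetric ears (derived state 'no') is shared by all ingroup taxa — unites the whole ingroup.
Only A and Y show the derived state 'no' for ocelli absent, supporting them as a clade.
gular pouch: derived state 'yes' in A only — an autapomorphy, so it tells us nothing about relationships among taxa.
Most parsimonious ingroup topology: ((A,Y),Z).
Y and A share a more recent common ancestor with each other than either does with Z, so Z is the least closely related of the three.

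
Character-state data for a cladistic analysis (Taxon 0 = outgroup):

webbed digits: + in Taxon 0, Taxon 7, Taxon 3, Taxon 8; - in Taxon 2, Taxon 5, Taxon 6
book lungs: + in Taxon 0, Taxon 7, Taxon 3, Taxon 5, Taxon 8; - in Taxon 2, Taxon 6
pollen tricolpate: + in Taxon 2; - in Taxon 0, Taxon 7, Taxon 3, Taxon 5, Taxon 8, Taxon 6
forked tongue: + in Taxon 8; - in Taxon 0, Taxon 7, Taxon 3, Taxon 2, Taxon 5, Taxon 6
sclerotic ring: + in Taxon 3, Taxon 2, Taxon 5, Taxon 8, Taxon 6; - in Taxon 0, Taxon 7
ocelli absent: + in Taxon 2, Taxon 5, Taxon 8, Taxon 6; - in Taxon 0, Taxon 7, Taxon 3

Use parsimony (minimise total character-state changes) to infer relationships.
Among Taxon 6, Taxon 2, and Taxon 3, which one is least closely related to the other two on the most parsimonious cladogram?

Taxon 3

Character polarity is set by the outgroup: the derived state is whichever differs from the outgroup's state, so for webbed digits, book lungs the derived state is '-', and for the remaining characters it is '+'.
webbed digits (derived state '-') is shared by Taxon 2, Taxon 5, and Taxon 6 — a synapomorphy uniting that clade.
Only Taxon 2 and Taxon 6 show the derived state '-' for book lungs, supporting them as a clade.
pollen tricolpate: derived state '+' in Taxon 2 only — an autapomorphy, so it tells us nothing about relationships among taxa.
forked tongue (derived state '+') is unique to Taxon 8 (autapomorphy; uninformative for grouping).
Only Taxon 2, Taxon 3, Taxon 5, Taxon 6, and Taxon 8 show the derived state '+' for sclerotic ring, supporting them as a clade.
Only Taxon 2, Taxon 5, Taxon 6, and Taxon 8 show the derived state '+' for ocelli absent, supporting them as a clade.
Most parsimonious ingroup topology: (Taxon 7,(Taxon 3,(((Taxon 2,Taxon 6),Taxon 5),Taxon 8))).
Taxon 2 and Taxon 6 share a more recent common ancestor with each other than either does with Taxon 3, so Taxon 3 is the least closely related of the three.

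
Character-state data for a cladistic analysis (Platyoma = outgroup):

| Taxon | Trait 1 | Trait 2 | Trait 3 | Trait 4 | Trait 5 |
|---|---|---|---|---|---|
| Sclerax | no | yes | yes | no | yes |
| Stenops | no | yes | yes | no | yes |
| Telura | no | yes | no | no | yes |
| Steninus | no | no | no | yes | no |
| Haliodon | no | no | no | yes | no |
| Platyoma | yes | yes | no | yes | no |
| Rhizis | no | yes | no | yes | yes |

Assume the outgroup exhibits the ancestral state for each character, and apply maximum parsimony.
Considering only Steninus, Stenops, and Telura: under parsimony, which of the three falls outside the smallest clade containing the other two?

Steninus

Character polarity is set by the outgroup: the derived state is whichever differs from the outgroup's state, so for Trait 1, Trait 2, Trait 4 the derived state is 'no', and for the remaining characters it is 'yes'.
Trait 1 (derived state 'no') is shared by all ingroup taxa — unites the whole ingroup.
Trait 2 (derived state 'no') is shared by Haliodon and Steninus — a synapomorphy uniting that clade.
Only Sclerax and Stenops show the derived state 'yes' for Trait 3, supporting them as a clade.
Trait 4: derived state 'no' in Sclerax, Stenops, and Telura only — synapomorphy for {Sclerax, Stenops, Telura}.
Trait 5 (derived state 'yes') is shared by Rhizis, Sclerax, Stenops, and Telura — a synapomorphy uniting that clade.
Most parsimonious ingroup topology: ((Haliodon,Steninus),(((Stenops,Sclerax),Telura),Rhizis)).
Telura and Stenops share a more recent common ancestor with each other than either does with Steninus, so Steninus is the least closely related of the three.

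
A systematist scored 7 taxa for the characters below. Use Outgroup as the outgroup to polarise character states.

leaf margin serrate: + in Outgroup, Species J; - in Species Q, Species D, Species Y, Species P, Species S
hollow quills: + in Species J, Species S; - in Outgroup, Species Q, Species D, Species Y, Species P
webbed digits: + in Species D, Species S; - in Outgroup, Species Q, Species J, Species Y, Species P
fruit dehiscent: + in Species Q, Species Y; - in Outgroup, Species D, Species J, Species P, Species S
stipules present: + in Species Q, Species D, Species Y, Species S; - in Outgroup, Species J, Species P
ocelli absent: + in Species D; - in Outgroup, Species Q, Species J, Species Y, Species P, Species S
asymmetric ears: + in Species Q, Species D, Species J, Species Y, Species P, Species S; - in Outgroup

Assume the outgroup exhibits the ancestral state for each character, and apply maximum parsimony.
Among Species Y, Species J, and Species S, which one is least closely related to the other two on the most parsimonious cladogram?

Species J

Character polarity is set by the outgroup: the derived state is whichever differs from the outgroup's state, so for leaf margin serrate the derived state is '-', and for the remaining characters it is '+'.
leaf margin serrate (derived state '-') is shared by Species D, Species P, Species Q, Species S, and Species Y — a synapomorphy uniting that clade.
hollow quills groups Species J and Species S, which is incompatible with the clades supported by the remaining characters; treating it as convergent (homoplasy) costs fewer steps than any alternative tree.
webbed digits (derived state '+') is shared by Species D and Species S — a synapomorphy uniting that clade.
fruit dehiscent: derived state '+' in Species Q and Species Y only — synapomorphy for {Species Q, Species Y}.
stipules present (derived state '+') is shared by Species D, Species Q, Species S, and Species Y — a synapomorphy uniting that clade.
ocelli absent: derived state '+' in Species D only — an autapomorphy, so it tells us nothing about relationships among taxa.
All ingroup taxa share the derived state '+' for asymmetric ears; it defines the ingroup but does not resolve relationships within it.
Most parsimonious ingroup topology: ((((Species Q,Species Y),(Species D,Species S)),Species P),Species J).
Species S and Species Y share a more recent common ancestor with each other than either does with Species J, so Species J is the least closely related of the three.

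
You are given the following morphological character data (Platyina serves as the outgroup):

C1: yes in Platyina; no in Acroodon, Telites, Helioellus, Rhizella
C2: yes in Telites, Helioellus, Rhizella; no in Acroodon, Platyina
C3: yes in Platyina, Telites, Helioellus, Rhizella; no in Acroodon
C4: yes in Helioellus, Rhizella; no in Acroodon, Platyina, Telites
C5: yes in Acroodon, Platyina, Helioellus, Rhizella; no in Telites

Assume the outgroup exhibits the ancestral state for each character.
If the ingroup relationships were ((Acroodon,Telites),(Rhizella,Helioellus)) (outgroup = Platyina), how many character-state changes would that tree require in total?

Map each character onto ((Acroodon,Telites),(Rhizella,Helioellus)) (rooted by Platyina) and count the minimum state changes it requires (Fitch parsimony):
C1: 1; C2: 2; C3: 1; C4: 1; C5: 1.
Total tree length = 6.

6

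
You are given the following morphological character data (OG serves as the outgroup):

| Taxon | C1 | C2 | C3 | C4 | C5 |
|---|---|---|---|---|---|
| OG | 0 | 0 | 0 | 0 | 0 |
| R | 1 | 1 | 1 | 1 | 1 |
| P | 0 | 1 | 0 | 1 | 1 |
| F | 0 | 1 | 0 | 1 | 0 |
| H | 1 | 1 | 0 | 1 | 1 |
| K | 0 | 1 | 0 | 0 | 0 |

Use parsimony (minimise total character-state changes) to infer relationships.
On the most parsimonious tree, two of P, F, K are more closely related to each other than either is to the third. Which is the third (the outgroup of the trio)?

The outgroup has state '0' for every character, so '1' is the derived state throughout.
Only H and R show the derived state '1' for C1, supporting them as a clade.
All ingroup taxa share the derived state '1' for C2; it defines the ingroup but does not resolve relationships within it.
C3 (derived state '1') is unique to R (autapomorphy; uninformative for grouping).
C4 (derived state '1') is shared by F, H, P, and R — a synapomorphy uniting that clade.
C5 (derived state '1') is shared by H, P, and R — a synapomorphy uniting that clade.
Most parsimonious ingroup topology: ((((R,H),P),F),K).
P and F share a more recent common ancestor with each other than either does with K, so K is the least closely related of the three.

K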